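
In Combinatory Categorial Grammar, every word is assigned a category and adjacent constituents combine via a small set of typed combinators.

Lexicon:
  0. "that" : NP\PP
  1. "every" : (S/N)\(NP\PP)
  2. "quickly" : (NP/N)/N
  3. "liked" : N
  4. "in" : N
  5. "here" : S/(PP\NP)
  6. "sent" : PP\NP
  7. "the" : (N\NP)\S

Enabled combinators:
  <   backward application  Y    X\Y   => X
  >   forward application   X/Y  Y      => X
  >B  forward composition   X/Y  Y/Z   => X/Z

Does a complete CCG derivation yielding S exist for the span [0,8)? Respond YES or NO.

YES

[0,8] S   >
  [0,2] S/N   <
    [0,1] "that" : NP\PP
    [1,2] "every" : (S/N)\(NP\PP)
  [2,8] N   <
    [2,5] NP   >
      [2,4] NP/N   >
        [2,3] "quickly" : (NP/N)/N
        [3,4] "liked" : N
      [4,5] "in" : N
    [5,8] N\NP   <
      [5,7] S   >
        [5,6] "here" : S/(PP\NP)
        [6,7] "sent" : PP\NP
      [7,8] "the" : (N\NP)\S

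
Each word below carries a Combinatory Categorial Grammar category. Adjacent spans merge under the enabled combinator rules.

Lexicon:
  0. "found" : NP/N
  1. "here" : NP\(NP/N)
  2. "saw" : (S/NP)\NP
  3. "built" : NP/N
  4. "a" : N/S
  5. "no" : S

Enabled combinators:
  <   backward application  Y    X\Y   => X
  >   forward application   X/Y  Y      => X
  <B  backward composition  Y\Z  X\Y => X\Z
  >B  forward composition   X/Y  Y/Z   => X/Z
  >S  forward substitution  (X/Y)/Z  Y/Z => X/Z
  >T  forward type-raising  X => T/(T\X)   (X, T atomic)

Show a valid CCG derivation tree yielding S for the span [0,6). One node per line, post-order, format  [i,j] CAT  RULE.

[0,1] NP/N  lex  "found"
[1,2] NP\(NP/N)  lex  "here"
[0,2] NP  <  k=1
[2,3] (S/NP)\NP  lex  "saw"
[0,3] S/NP  <  k=2
[3,4] NP/N  lex  "built"
[4,5] N/S  lex  "a"
[5,6] S  lex  "no"
[4,6] N  >  k=5
[3,6] NP  >  k=4
[0,6] S  >  k=3

[0,6] S   >
  [0,3] S/NP   <
    [0,2] NP   <
      [0,1] "found" : NP/N
      [1,2] "here" : NP\(NP/N)
    [2,3] "saw" : (S/NP)\NP
  [3,6] NP   >
    [3,4] "built" : NP/N
    [4,6] N   >
      [4,5] "a" : N/S
      [5,6] "no" : S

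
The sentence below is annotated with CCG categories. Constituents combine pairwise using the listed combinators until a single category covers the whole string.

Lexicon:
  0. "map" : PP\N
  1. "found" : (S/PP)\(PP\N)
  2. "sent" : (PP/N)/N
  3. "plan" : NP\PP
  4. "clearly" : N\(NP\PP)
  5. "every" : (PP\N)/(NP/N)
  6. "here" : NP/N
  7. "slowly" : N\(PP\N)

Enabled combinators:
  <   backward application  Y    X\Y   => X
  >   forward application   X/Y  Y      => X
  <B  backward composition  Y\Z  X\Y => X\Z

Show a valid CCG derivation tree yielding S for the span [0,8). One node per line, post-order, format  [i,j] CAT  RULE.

[0,1] PP\N  lex  "map"
[1,2] (S/PP)\(PP\N)  lex  "found"
[0,2] S/PP  <  k=1
[2,3] (PP/N)/N  lex  "sent"
[3,4] NP\PP  lex  "plan"
[4,5] N\(NP\PP)  lex  "clearly"
[3,5] N  <  k=4
[2,5] PP/N  >  k=3
[5,6] (PP\N)/(NP/N)  lex  "every"
[6,7] NP/N  lex  "here"
[5,7] PP\N  >  k=6
[7,8] N\(PP\N)  lex  "slowly"
[5,8] N  <  k=7
[2,8] PP  >  k=5
[0,8] S  >  k=2

[0,8] S   >
  [0,2] S/PP   <
    [0,1] "map" : PP\N
    [1,2] "found" : (S/PP)\(PP\N)
  [2,8] PP   >
    [2,5] PP/N   >
      [2,3] "sent" : (PP/N)/N
      [3,5] N   <
        [3,4] "plan" : NP\PP
        [4,5] "clearly" : N\(NP\PP)
    [5,8] N   <
      [5,7] PP\N   >
        [5,6] "every" : (PP\N)/(NP/N)
        [6,7] "here" : NP/N
      [7,8] "slowly" : N\(PP\N)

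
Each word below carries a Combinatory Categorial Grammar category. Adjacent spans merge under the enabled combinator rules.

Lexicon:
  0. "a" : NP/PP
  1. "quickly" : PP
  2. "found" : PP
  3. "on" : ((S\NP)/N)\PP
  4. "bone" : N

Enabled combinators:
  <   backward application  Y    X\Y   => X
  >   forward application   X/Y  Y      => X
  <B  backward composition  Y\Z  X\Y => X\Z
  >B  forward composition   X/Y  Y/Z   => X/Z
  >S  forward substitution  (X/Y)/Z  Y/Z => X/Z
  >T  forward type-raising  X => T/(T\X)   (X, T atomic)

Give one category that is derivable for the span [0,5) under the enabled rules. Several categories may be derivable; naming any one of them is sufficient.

S

[0,5] S   <
  [0,2] NP   >
    [0,1] "a" : NP/PP
    [1,2] "quickly" : PP
  [2,5] S\NP   >
    [2,4] (S\NP)/N   <
      [2,3] "found" : PP
      [3,4] "on" : ((S\NP)/N)\PP
    [4,5] "bone" : N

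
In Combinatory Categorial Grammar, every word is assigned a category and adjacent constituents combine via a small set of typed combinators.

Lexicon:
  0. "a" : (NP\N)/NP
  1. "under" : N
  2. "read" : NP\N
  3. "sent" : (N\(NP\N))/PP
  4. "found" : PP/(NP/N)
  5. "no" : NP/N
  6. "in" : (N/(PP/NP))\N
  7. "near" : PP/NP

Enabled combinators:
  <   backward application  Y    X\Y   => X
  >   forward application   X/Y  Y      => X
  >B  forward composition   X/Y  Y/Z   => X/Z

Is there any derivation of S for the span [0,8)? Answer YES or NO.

(NP\N)/NP N NP\N (N\(NP\N))/PP PP/(NP/N) NP/N (N/(PP/NP))\N PP/NP
CKY chart[0,8] = {N}; S ∉ chart

NO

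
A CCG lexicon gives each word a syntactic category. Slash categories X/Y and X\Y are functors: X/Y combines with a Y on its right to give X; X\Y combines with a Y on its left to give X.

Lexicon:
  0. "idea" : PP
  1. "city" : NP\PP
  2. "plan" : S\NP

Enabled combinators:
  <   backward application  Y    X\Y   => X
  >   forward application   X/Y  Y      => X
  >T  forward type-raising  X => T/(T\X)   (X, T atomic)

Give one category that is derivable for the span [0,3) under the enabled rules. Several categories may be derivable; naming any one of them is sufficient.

[0,3] S   <
  [0,2] NP   <
    [0,1] "idea" : PP
    [1,2] "city" : NP\PP
  [2,3] "plan" : S\NP

S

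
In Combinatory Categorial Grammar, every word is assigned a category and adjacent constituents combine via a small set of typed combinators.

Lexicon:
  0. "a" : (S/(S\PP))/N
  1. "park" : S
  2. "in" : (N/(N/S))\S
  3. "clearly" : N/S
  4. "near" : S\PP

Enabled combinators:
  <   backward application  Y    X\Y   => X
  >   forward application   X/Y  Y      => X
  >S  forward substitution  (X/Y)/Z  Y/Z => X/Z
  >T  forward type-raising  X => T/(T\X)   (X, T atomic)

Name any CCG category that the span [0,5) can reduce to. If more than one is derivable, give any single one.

[0,5] S   >
  [0,4] S/(S\PP)   >
    [0,1] "a" : (S/(S\PP))/N
    [1,4] N   >
      [1,3] N/(N/S)   <
        [1,2] "park" : S
        [2,3] "in" : (N/(N/S))\S
      [3,4] "clearly" : N/S
  [4,5] "near" : S\PP

S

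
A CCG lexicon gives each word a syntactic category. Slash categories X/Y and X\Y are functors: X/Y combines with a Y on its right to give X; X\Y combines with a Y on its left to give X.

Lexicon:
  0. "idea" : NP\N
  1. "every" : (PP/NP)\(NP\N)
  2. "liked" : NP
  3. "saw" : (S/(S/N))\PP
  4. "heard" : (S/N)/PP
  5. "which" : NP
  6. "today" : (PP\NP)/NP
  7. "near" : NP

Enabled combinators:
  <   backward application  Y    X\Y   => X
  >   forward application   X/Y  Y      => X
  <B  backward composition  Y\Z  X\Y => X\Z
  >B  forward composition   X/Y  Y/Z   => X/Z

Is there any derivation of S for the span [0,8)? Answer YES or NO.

[0,8] S   >
  [0,5] S/PP   >B
    [0,4] S/(S/N)   <
      [0,3] PP   >
        [0,2] PP/NP   <
          [0,1] "idea" : NP\N
          [1,2] "every" : (PP/NP)\(NP\N)
        [2,3] "liked" : NP
      [3,4] "saw" : (S/(S/N))\PP
    [4,5] "heard" : (S/N)/PP
  [5,8] PP   <
    [5,6] "which" : NP
    [6,8] PP\NP   >
      [6,7] "today" : (PP\NP)/NP
      [7,8] "near" : NP

YES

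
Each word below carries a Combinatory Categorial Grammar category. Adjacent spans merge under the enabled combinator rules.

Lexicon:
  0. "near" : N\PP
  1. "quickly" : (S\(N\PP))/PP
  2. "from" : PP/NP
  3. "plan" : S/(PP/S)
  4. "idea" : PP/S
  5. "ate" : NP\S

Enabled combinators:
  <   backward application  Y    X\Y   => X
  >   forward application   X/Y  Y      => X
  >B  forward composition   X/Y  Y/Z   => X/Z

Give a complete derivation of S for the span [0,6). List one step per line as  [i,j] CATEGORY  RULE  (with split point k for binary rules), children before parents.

[0,1] N\PP  lex  "near"
[1,2] (S\(N\PP))/PP  lex  "quickly"
[2,3] PP/NP  lex  "from"
[3,4] S/(PP/S)  lex  "plan"
[4,5] PP/S  lex  "idea"
[3,5] S  >  k=4
[5,6] NP\S  lex  "ate"
[3,6] NP  <  k=5
[2,6] PP  >  k=3
[1,6] S\(N\PP)  >  k=2
[0,6] S  <  k=1

[0,6] S   <
  [0,1] "near" : N\PP
  [1,6] S\(N\PP)   >
    [1,2] "quickly" : (S\(N\PP))/PP
    [2,6] PP   >
      [2,3] "from" : PP/NP
      [3,6] NP   <
        [3,5] S   >
          [3,4] "plan" : S/(PP/S)
          [4,5] "idea" : PP/S
        [5,6] "ate" : NP\S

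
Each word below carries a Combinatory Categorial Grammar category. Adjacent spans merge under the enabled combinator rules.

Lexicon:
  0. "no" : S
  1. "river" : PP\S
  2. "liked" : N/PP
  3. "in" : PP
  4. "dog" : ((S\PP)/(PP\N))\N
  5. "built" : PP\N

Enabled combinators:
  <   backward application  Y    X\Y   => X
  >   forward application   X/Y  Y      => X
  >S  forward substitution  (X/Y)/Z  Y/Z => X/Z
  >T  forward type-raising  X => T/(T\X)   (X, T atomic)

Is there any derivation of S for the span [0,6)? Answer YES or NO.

[0,6] S   <
  [0,2] PP   >
    [0,1] PP/(PP\S)   >T
      [0,1] "no" : S
    [1,2] "river" : PP\S
  [2,6] S\PP   >
    [2,5] (S\PP)/(PP\N)   <
      [2,4] N   >
        [2,3] "liked" : N/PP
        [3,4] "in" : PP
      [4,5] "dog" : ((S\PP)/(PP\N))\N
    [5,6] "built" : PP\N

YES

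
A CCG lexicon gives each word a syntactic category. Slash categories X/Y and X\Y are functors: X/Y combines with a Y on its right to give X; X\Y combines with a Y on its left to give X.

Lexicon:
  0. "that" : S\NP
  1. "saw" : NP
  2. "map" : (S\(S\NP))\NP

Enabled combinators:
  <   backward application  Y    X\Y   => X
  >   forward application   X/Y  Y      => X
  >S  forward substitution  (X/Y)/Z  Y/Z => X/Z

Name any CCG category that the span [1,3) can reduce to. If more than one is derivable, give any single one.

S\(S\NP)

[0,3] S   <
  [0,1] "that" : S\NP
  [1,3] S\(S\NP)   <
    [1,2] "saw" : NP
    [2,3] "map" : (S\(S\NP))\NP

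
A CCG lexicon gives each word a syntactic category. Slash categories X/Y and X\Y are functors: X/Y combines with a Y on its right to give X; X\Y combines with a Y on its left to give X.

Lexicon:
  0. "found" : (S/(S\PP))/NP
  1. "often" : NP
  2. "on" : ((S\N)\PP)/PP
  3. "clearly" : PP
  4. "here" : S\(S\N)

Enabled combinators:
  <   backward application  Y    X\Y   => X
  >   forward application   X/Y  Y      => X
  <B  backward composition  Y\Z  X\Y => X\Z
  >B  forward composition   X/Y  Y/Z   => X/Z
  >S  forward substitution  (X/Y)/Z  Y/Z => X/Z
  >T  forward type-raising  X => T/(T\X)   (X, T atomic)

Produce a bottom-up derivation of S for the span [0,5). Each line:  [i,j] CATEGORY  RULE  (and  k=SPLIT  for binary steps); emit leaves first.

[0,1] (S/(S\PP))/NP  lex  "found"
[1,2] NP  lex  "often"
[0,2] S/(S\PP)  >  k=1
[2,3] ((S\N)\PP)/PP  lex  "on"
[3,4] PP  lex  "clearly"
[2,4] (S\N)\PP  >  k=3
[4,5] S\(S\N)  lex  "here"
[2,5] S\PP  <B  k=4
[0,5] S  >  k=2

[0,5] S   >
  [0,2] S/(S\PP)   >
    [0,1] "found" : (S/(S\PP))/NP
    [1,2] "often" : NP
  [2,5] S\PP   <B
    [2,4] (S\N)\PP   >
      [2,3] "on" : ((S\N)\PP)/PP
      [3,4] "clearly" : PP
    [4,5] "here" : S\(S\N)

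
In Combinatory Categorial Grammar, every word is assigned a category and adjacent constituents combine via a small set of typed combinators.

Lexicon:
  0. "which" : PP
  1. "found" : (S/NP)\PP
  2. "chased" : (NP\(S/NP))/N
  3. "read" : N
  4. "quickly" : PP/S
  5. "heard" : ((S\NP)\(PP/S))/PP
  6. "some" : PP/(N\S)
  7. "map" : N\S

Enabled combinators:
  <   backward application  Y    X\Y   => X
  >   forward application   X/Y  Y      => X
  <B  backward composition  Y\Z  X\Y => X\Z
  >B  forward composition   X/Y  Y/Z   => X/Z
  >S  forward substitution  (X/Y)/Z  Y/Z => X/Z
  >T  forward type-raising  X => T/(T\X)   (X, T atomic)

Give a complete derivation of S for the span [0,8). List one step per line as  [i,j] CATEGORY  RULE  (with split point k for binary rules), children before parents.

[0,8] S   <
  [0,4] NP   <
    [0,1] "which" : PP
    [1,4] NP\PP   <B
      [1,2] "found" : (S/NP)\PP
      [2,4] NP\(S/NP)   >
        [2,3] "chased" : (NP\(S/NP))/N
        [3,4] "read" : N
  [4,8] S\NP   <
    [4,5] "quickly" : PP/S
    [5,8] (S\NP)\(PP/S)   >
      [5,6] "heard" : ((S\NP)\(PP/S))/PP
      [6,8] PP   >
        [6,7] "some" : PP/(N\S)
        [7,8] "map" : N\S

[0,1] PP  lex  "which"
[1,2] (S/NP)\PP  lex  "found"
[2,3] (NP\(S/NP))/N  lex  "chased"
[3,4] N  lex  "read"
[2,4] NP\(S/NP)  >  k=3
[1,4] NP\PP  <B  k=2
[0,4] NP  <  k=1
[4,5] PP/S  lex  "quickly"
[5,6] ((S\NP)\(PP/S))/PP  lex  "heard"
[6,7] PP/(N\S)  lex  "some"
[7,8] N\S  lex  "map"
[6,8] PP  >  k=7
[5,8] (S\NP)\(PP/S)  >  k=6
[4,8] S\NP  <  k=5
[0,8] S  <  k=4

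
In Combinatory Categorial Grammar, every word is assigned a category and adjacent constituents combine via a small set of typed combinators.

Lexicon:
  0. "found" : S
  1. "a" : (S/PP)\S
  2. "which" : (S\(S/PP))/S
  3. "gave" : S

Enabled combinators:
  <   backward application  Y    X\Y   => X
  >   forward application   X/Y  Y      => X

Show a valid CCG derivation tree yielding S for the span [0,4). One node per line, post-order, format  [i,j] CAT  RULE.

[0,1] S  lex  "found"
[1,2] (S/PP)\S  lex  "a"
[0,2] S/PP  <  k=1
[2,3] (S\(S/PP))/S  lex  "which"
[3,4] S  lex  "gave"
[2,4] S\(S/PP)  >  k=3
[0,4] S  <  k=2

[0,4] S   <
  [0,2] S/PP   <
    [0,1] "found" : S
    [1,2] "a" : (S/PP)\S
  [2,4] S\(S/PP)   >
    [2,3] "which" : (S\(S/PP))/S
    [3,4] "gave" : S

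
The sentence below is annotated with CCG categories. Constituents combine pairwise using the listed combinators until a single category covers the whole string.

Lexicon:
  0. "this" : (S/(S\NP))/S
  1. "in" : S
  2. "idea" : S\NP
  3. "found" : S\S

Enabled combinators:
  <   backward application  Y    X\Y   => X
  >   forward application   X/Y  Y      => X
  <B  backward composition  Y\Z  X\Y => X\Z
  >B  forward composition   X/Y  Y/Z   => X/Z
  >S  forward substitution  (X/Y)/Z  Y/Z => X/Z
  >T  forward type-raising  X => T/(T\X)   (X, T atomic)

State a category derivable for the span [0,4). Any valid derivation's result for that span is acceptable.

[0,4] S   >
  [0,2] S/(S\NP)   >
    [0,1] "this" : (S/(S\NP))/S
    [1,2] "in" : S
  [2,4] S\NP   <B
    [2,3] "idea" : S\NP
    [3,4] "found" : S\S

S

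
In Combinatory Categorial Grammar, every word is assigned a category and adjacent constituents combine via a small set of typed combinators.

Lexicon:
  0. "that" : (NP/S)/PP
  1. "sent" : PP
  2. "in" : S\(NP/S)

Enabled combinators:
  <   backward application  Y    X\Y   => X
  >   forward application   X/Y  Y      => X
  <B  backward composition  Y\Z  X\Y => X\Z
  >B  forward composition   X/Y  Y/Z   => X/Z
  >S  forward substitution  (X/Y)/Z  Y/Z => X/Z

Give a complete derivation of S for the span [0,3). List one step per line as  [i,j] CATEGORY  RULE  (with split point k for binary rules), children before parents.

[0,1] (NP/S)/PP  lex  "that"
[1,2] PP  lex  "sent"
[0,2] NP/S  >  k=1
[2,3] S\(NP/S)  lex  "in"
[0,3] S  <  k=2

[0,3] S   <
  [0,2] NP/S   >
    [0,1] "that" : (NP/S)/PP
    [1,2] "sent" : PP
  [2,3] "in" : S\(NP/S)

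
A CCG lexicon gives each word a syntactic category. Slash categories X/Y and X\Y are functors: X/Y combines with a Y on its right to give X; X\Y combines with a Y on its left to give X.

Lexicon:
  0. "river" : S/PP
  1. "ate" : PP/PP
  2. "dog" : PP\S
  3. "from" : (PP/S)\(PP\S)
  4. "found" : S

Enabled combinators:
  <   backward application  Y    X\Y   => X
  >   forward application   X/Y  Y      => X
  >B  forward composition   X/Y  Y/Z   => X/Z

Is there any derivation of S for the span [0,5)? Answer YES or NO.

YES

[0,5] S   >
  [0,2] S/PP   >B
    [0,1] "river" : S/PP
    [1,2] "ate" : PP/PP
  [2,5] PP   >
    [2,4] PP/S   <
      [2,3] "dog" : PP\S
      [3,4] "from" : (PP/S)\(PP\S)
    [4,5] "found" : S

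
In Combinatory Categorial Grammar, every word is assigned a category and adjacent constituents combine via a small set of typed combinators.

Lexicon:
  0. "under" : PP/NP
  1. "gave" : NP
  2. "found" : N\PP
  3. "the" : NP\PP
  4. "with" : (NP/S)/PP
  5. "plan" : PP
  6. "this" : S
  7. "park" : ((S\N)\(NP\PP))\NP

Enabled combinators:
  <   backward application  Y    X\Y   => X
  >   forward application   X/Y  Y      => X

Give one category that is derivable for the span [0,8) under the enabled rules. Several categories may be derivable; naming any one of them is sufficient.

S

[0,8] S   <
  [0,3] N   <
    [0,2] PP   >
      [0,1] "under" : PP/NP
      [1,2] "gave" : NP
    [2,3] "found" : N\PP
  [3,8] S\N   <
    [3,4] "the" : NP\PP
    [4,8] (S\N)\(NP\PP)   <
      [4,7] NP   >
        [4,6] NP/S   >
          [4,5] "with" : (NP/S)/PP
          [5,6] "plan" : PP
        [6,7] "this" : S
      [7,8] "park" : ((S\N)\(NP\PP))\NP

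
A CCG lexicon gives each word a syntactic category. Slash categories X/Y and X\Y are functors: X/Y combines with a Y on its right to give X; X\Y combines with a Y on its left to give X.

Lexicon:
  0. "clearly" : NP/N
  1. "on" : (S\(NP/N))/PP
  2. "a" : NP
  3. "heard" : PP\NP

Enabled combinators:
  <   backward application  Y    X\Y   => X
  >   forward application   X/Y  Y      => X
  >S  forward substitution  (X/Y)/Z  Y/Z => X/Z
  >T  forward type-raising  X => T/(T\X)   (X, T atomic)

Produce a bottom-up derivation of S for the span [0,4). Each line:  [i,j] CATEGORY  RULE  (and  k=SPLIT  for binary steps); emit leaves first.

[0,1] NP/N  lex  "clearly"
[1,2] (S\(NP/N))/PP  lex  "on"
[2,3] NP  lex  "a"
[2,3] PP/(PP\NP)  >T
[3,4] PP\NP  lex  "heard"
[2,4] PP  >  k=3
[1,4] S\(NP/N)  >  k=2
[0,4] S  <  k=1

[0,4] S   <
  [0,1] "clearly" : NP/N
  [1,4] S\(NP/N)   >
    [1,2] "on" : (S\(NP/N))/PP
    [2,4] PP   >
      [2,3] PP/(PP\NP)   >T
        [2,3] "a" : NP
      [3,4] "heard" : PP\NP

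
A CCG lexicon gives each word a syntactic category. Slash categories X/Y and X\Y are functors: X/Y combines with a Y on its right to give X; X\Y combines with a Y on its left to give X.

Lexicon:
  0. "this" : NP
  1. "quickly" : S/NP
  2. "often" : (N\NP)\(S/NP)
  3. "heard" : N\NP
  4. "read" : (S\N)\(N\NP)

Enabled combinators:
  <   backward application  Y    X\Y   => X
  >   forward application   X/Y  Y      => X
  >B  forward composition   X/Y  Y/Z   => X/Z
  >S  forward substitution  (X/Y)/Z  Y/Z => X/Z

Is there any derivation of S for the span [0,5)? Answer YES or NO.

[0,5] S   <
  [0,3] N   <
    [0,1] "this" : NP
    [1,3] N\NP   <
      [1,2] "quickly" : S/NP
      [2,3] "often" : (N\NP)\(S/NP)
  [3,5] S\N   <
    [3,4] "heard" : N\NP
    [4,5] "read" : (S\N)\(N\NP)

YES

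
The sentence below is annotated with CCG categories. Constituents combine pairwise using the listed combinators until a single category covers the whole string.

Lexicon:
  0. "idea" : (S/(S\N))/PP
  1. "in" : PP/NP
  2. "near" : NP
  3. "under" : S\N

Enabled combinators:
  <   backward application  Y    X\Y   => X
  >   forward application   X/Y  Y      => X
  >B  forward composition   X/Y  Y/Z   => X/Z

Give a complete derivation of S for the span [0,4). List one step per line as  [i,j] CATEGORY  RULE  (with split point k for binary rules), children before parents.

[0,1] (S/(S\N))/PP  lex  "idea"
[1,2] PP/NP  lex  "in"
[2,3] NP  lex  "near"
[1,3] PP  >  k=2
[0,3] S/(S\N)  >  k=1
[3,4] S\N  lex  "under"
[0,4] S  >  k=3

[0,4] S   >
  [0,3] S/(S\N)   >
    [0,1] "idea" : (S/(S\N))/PP
    [1,3] PP   >
      [1,2] "in" : PP/NP
      [2,3] "near" : NP
  [3,4] "under" : S\N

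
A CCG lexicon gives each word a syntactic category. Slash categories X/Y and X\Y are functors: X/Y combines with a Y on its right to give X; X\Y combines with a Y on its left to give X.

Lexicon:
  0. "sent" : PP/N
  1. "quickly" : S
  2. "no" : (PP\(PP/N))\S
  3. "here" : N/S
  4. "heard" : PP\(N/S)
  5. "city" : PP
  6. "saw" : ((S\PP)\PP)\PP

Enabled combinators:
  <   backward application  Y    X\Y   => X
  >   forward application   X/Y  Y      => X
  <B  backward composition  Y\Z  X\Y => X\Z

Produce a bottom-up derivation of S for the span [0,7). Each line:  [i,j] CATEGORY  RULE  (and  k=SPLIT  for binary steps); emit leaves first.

[0,7] S   <
  [0,3] PP   <
    [0,1] "sent" : PP/N
    [1,3] PP\(PP/N)   <
      [1,2] "quickly" : S
      [2,3] "no" : (PP\(PP/N))\S
  [3,7] S\PP   <
    [3,5] PP   <
      [3,4] "here" : N/S
      [4,5] "heard" : PP\(N/S)
    [5,7] (S\PP)\PP   <
      [5,6] "city" : PP
      [6,7] "saw" : ((S\PP)\PP)\PP

[0,1] PP/N  lex  "sent"
[1,2] S  lex  "quickly"
[2,3] (PP\(PP/N))\S  lex  "no"
[1,3] PP\(PP/N)  <  k=2
[0,3] PP  <  k=1
[3,4] N/S  lex  "here"
[4,5] PP\(N/S)  lex  "heard"
[3,5] PP  <  k=4
[5,6] PP  lex  "city"
[6,7] ((S\PP)\PP)\PP  lex  "saw"
[5,7] (S\PP)\PP  <  k=6
[3,7] S\PP  <  k=5
[0,7] S  <  k=3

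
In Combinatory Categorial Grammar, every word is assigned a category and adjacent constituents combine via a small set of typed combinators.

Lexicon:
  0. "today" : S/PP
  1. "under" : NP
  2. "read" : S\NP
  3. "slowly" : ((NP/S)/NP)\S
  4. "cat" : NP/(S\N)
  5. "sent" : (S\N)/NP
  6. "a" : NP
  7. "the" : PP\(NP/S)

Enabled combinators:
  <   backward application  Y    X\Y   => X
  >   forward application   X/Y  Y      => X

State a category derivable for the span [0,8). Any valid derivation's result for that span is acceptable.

[0,8] S   >
  [0,1] "today" : S/PP
  [1,8] PP   <
    [1,7] NP/S   >
      [1,4] (NP/S)/NP   <
        [1,3] S   <
          [1,2] "under" : NP
          [2,3] "read" : S\NP
        [3,4] "slowly" : ((NP/S)/NP)\S
      [4,7] NP   >
        [4,5] "cat" : NP/(S\N)
        [5,7] S\N   >
          [5,6] "sent" : (S\N)/NP
          [6,7] "a" : NP
    [7,8] "the" : PP\(NP/S)

S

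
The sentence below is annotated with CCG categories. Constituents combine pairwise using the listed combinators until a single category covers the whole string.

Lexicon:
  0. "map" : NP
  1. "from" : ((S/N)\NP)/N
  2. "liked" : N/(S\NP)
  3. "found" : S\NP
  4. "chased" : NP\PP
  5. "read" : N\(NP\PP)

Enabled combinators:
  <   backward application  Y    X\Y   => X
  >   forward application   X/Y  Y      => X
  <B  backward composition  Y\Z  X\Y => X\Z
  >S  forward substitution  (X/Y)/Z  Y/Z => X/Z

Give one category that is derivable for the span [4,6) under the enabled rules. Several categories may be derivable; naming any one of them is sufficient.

[0,6] S   >
  [0,4] S/N   <
    [0,1] "map" : NP
    [1,4] (S/N)\NP   >
      [1,2] "from" : ((S/N)\NP)/N
      [2,4] N   >
        [2,3] "liked" : N/(S\NP)
        [3,4] "found" : S\NP
  [4,6] N   <
    [4,5] "chased" : NP\PP
    [5,6] "read" : N\(NP\PP)

N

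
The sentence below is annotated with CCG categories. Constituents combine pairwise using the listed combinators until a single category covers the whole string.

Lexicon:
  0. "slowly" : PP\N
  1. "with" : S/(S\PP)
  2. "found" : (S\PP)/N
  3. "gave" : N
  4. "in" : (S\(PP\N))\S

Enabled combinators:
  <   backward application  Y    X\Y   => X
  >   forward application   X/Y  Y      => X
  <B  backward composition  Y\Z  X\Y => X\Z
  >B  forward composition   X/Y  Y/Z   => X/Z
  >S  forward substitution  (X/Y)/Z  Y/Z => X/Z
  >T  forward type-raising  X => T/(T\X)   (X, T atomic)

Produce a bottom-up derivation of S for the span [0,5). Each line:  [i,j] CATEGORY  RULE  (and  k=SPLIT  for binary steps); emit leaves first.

[0,5] S   <
  [0,1] "slowly" : PP\N
  [1,5] S\(PP\N)   <
    [1,4] S   >
      [1,2] "with" : S/(S\PP)
      [2,4] S\PP   >
        [2,3] "found" : (S\PP)/N
        [3,4] "gave" : N
    [4,5] "in" : (S\(PP\N))\S

[0,1] PP\N  lex  "slowly"
[1,2] S/(S\PP)  lex  "with"
[2,3] (S\PP)/N  lex  "found"
[3,4] N  lex  "gave"
[2,4] S\PP  >  k=3
[1,4] S  >  k=2
[4,5] (S\(PP\N))\S  lex  "in"
[1,5] S\(PP\N)  <  k=4
[0,5] S  <  k=1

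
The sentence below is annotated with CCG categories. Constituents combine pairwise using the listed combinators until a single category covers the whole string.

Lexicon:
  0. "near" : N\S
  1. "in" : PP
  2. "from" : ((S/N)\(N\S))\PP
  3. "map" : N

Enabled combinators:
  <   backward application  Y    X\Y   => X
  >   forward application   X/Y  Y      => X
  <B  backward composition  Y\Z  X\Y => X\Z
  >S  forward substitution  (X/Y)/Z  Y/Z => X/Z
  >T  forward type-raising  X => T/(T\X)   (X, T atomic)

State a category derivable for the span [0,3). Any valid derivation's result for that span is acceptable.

S/N

[0,4] S   >
  [0,3] S/N   <
    [0,1] "near" : N\S
    [1,3] (S/N)\(N\S)   <
      [1,2] "in" : PP
      [2,3] "from" : ((S/N)\(N\S))\PP
  [3,4] "map" : N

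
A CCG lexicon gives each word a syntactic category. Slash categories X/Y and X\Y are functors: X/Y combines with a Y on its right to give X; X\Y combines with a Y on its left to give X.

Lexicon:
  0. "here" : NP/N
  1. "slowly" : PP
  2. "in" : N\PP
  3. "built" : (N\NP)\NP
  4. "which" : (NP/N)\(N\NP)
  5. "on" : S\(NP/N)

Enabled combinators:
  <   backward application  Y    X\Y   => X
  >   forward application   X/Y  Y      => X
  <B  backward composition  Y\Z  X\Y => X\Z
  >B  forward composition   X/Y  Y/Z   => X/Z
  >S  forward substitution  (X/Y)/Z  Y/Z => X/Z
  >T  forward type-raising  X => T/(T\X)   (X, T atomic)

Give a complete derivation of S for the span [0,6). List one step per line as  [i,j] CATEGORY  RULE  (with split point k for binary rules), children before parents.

[0,6] S   <
  [0,5] NP/N   <
    [0,4] N\NP   <
      [0,3] NP   >
        [0,1] "here" : NP/N
        [1,3] N   <
          [1,2] "slowly" : PP
          [2,3] "in" : N\PP
      [3,4] "built" : (N\NP)\NP
    [4,5] "which" : (NP/N)\(N\NP)
  [5,6] "on" : S\(NP/N)

[0,1] NP/N  lex  "here"
[1,2] PP  lex  "slowly"
[2,3] N\PP  lex  "in"
[1,3] N  <  k=2
[0,3] NP  >  k=1
[3,4] (N\NP)\NP  lex  "built"
[0,4] N\NP  <  k=3
[4,5] (NP/N)\(N\NP)  lex  "which"
[0,5] NP/N  <  k=4
[5,6] S\(NP/N)  lex  "on"
[0,6] S  <  k=5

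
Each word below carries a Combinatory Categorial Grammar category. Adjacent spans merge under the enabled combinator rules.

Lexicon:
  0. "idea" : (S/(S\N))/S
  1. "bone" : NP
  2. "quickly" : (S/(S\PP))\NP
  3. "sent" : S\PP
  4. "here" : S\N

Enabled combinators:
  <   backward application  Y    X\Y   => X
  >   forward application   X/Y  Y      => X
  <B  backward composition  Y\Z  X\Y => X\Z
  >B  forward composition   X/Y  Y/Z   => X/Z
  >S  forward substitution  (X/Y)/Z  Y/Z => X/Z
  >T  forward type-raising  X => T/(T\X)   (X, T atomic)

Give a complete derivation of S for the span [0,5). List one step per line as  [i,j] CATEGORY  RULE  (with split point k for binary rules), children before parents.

[0,5] S   >
  [0,4] S/(S\N)   >
    [0,1] "idea" : (S/(S\N))/S
    [1,4] S   >
      [1,3] S/(S\PP)   <
        [1,2] "bone" : NP
        [2,3] "quickly" : (S/(S\PP))\NP
      [3,4] "sent" : S\PP
  [4,5] "here" : S\N

[0,1] (S/(S\N))/S  lex  "idea"
[1,2] NP  lex  "bone"
[2,3] (S/(S\PP))\NP  lex  "quickly"
[1,3] S/(S\PP)  <  k=2
[3,4] S\PP  lex  "sent"
[1,4] S  >  k=3
[0,4] S/(S\N)  >  k=1
[4,5] S\N  lex  "here"
[0,5] S  >  k=4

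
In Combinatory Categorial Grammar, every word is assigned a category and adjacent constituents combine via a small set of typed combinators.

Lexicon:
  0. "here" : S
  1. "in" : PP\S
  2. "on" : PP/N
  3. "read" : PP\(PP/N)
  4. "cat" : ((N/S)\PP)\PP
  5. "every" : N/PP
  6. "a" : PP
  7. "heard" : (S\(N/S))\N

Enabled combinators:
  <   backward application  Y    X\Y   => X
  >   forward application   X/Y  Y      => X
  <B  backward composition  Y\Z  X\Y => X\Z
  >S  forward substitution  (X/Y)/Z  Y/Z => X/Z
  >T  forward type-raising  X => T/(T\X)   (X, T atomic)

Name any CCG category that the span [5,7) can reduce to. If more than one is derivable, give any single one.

N

[0,8] S   <
  [0,2] PP   >
    [0,1] PP/(PP\S)   >T
      [0,1] "here" : S
    [1,2] "in" : PP\S
  [2,8] S\PP   <B
    [2,5] (N/S)\PP   <
      [2,4] PP   <
        [2,3] "on" : PP/N
        [3,4] "read" : PP\(PP/N)
      [4,5] "cat" : ((N/S)\PP)\PP
    [5,8] S\(N/S)   <
      [5,7] N   >
        [5,6] "every" : N/PP
        [6,7] "a" : PP
      [7,8] "heard" : (S\(N/S))\N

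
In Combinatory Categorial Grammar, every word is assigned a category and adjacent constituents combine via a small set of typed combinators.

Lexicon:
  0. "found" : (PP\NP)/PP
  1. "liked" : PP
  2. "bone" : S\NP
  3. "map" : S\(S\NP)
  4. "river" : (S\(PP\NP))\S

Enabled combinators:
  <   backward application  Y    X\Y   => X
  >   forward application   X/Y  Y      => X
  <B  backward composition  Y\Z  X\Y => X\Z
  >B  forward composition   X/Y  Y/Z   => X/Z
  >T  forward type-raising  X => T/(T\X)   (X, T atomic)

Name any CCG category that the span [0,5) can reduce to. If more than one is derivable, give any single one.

S

[0,5] S   <
  [0,2] PP\NP   >
    [0,1] "found" : (PP\NP)/PP
    [1,2] "liked" : PP
  [2,5] S\(PP\NP)   <
    [2,4] S   <
      [2,3] "bone" : S\NP
      [3,4] "map" : S\(S\NP)
    [4,5] "river" : (S\(PP\NP))\S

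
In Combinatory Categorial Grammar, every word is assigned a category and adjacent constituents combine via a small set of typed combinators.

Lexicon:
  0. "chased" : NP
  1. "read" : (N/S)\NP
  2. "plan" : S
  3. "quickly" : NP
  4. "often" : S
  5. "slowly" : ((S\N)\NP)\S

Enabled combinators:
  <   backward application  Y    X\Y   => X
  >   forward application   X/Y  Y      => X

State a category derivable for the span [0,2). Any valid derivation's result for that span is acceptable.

N/S

[0,6] S   <
  [0,3] N   >
    [0,2] N/S   <
      [0,1] "chased" : NP
      [1,2] "read" : (N/S)\NP
    [2,3] "plan" : S
  [3,6] S\N   <
    [3,4] "quickly" : NP
    [4,6] (S\N)\NP   <
      [4,5] "often" : S
      [5,6] "slowly" : ((S\N)\NP)\S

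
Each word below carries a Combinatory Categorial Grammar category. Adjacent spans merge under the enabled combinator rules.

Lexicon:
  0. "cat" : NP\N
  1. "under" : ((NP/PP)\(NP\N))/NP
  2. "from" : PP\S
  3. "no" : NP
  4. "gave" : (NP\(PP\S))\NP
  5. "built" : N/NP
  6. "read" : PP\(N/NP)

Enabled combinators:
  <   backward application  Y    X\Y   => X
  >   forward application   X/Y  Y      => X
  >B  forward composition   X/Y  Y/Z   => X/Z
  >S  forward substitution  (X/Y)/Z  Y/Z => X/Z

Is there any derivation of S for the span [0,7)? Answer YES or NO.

NO

NP\N ((NP/PP)\(NP\N))/NP PP\S NP (NP\(PP\S))\NP N/NP PP\(N/NP)
CKY chart[0,7] = {NP}; S ∉ chart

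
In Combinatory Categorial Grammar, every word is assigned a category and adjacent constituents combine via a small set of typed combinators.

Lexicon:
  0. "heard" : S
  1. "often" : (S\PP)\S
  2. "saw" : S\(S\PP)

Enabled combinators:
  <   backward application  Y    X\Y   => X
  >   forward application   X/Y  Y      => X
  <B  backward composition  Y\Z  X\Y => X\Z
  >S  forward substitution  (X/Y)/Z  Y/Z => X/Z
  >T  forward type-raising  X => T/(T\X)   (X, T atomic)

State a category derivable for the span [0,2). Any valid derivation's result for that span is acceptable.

[0,3] S   <
  [0,2] S\PP   <
    [0,1] "heard" : S
    [1,2] "often" : (S\PP)\S
  [2,3] "saw" : S\(S\PP)

S\PP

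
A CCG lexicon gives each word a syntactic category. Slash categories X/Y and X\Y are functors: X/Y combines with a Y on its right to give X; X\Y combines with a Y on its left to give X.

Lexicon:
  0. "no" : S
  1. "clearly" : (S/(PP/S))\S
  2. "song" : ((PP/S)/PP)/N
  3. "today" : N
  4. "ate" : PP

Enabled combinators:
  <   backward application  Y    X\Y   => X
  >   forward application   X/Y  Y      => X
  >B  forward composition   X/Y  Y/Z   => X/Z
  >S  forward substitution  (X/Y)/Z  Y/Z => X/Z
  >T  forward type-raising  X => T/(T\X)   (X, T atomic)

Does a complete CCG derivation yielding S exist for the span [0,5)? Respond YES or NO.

YES

[0,5] S   >
  [0,2] S/(PP/S)   <
    [0,1] "no" : S
    [1,2] "clearly" : (S/(PP/S))\S
  [2,5] PP/S   >
    [2,4] (PP/S)/PP   >
      [2,3] "song" : ((PP/S)/PP)/N
      [3,4] "today" : N
    [4,5] "ate" : PP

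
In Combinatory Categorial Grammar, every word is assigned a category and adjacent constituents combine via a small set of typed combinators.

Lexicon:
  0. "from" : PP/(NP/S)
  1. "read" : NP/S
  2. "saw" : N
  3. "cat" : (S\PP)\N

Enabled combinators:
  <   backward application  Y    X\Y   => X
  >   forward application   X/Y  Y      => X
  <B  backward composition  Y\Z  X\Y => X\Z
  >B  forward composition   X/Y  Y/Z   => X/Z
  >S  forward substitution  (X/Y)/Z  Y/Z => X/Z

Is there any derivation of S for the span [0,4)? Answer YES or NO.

[0,4] S   <
  [0,2] PP   >
    [0,1] "from" : PP/(NP/S)
    [1,2] "read" : NP/S
  [2,4] S\PP   <
    [2,3] "saw" : N
    [3,4] "cat" : (S\PP)\N

YES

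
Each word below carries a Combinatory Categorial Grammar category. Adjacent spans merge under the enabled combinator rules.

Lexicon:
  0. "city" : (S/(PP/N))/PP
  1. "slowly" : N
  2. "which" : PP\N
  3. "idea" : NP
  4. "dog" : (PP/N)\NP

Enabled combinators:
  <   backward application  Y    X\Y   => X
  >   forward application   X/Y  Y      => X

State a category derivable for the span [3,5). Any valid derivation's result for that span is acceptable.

[0,5] S   >
  [0,3] S/(PP/N)   >
    [0,1] "city" : (S/(PP/N))/PP
    [1,3] PP   <
      [1,2] "slowly" : N
      [2,3] "which" : PP\N
  [3,5] PP/N   <
    [3,4] "idea" : NP
    [4,5] "dog" : (PP/N)\NP

PP/N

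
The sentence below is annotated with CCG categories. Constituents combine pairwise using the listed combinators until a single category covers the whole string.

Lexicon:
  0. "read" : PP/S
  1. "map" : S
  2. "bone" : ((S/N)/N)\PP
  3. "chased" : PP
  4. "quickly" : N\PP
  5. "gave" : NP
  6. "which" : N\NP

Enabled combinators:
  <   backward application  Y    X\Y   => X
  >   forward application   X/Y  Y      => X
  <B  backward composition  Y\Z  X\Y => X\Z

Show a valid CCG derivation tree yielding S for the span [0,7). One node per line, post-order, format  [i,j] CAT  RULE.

[0,7] S   >
  [0,5] S/N   >
    [0,3] (S/N)/N   <
      [0,2] PP   >
        [0,1] "read" : PP/S
        [1,2] "map" : S
      [2,3] "bone" : ((S/N)/N)\PP
    [3,5] N   <
      [3,4] "chased" : PP
      [4,5] "quickly" : N\PP
  [5,7] N   <
    [5,6] "gave" : NP
    [6,7] "which" : N\NP

[0,1] PP/S  lex  "read"
[1,2] S  lex  "map"
[0,2] PP  >  k=1
[2,3] ((S/N)/N)\PP  lex  "bone"
[0,3] (S/N)/N  <  k=2
[3,4] PP  lex  "chased"
[4,5] N\PP  lex  "quickly"
[3,5] N  <  k=4
[0,5] S/N  >  k=3
[5,6] NP  lex  "gave"
[6,7] N\NP  lex  "which"
[5,7] N  <  k=6
[0,7] S  >  k=5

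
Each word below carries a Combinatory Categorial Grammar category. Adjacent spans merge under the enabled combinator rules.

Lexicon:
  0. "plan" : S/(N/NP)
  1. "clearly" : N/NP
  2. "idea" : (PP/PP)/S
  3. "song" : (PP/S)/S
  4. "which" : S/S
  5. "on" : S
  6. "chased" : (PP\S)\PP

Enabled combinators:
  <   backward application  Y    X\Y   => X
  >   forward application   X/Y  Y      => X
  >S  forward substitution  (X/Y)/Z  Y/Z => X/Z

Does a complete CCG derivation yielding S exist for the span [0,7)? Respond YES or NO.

S/(N/NP) N/NP (PP/PP)/S (PP/S)/S S/S S (PP\S)\PP
CKY chart[0,7] = {PP}; S ∉ chart

NO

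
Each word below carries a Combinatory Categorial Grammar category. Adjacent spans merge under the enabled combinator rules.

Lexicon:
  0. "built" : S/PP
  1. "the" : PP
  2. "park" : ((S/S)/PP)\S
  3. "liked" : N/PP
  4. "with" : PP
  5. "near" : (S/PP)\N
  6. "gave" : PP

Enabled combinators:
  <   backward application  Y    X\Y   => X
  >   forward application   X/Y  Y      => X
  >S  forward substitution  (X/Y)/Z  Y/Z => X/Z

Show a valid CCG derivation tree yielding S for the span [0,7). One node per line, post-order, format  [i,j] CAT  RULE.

[0,1] S/PP  lex  "built"
[1,2] PP  lex  "the"
[0,2] S  >  k=1
[2,3] ((S/S)/PP)\S  lex  "park"
[0,3] (S/S)/PP  <  k=2
[3,4] N/PP  lex  "liked"
[4,5] PP  lex  "with"
[3,5] N  >  k=4
[5,6] (S/PP)\N  lex  "near"
[3,6] S/PP  <  k=5
[0,6] S/PP  >S  k=3
[6,7] PP  lex  "gave"
[0,7] S  >  k=6

[0,7] S   >
  [0,6] S/PP   >S
    [0,3] (S/S)/PP   <
      [0,2] S   >
        [0,1] "built" : S/PP
        [1,2] "the" : PP
      [2,3] "park" : ((S/S)/PP)\S
    [3,6] S/PP   <
      [3,5] N   >
        [3,4] "liked" : N/PP
        [4,5] "with" : PP
      [5,6] "near" : (S/PP)\N
  [6,7] "gave" : PP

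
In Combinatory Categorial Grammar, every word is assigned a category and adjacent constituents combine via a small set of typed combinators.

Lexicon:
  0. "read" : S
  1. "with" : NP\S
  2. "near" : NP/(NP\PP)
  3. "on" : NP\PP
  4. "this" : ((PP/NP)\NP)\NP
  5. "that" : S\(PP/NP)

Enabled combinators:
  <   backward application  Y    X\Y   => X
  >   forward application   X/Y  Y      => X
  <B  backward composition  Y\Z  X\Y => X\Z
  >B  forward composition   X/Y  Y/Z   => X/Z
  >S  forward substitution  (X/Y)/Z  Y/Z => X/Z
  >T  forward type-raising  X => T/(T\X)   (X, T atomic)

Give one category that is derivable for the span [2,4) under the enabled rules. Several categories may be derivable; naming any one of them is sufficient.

[0,6] S   <
  [0,2] NP   >
    [0,1] NP/(NP\S)   >T
      [0,1] "read" : S
    [1,2] "with" : NP\S
  [2,6] S\NP   <B
    [2,5] (PP/NP)\NP   <
      [2,4] NP   >
        [2,3] "near" : NP/(NP\PP)
        [3,4] "on" : NP\PP
      [4,5] "this" : ((PP/NP)\NP)\NP
    [5,6] "that" : S\(PP/NP)

NP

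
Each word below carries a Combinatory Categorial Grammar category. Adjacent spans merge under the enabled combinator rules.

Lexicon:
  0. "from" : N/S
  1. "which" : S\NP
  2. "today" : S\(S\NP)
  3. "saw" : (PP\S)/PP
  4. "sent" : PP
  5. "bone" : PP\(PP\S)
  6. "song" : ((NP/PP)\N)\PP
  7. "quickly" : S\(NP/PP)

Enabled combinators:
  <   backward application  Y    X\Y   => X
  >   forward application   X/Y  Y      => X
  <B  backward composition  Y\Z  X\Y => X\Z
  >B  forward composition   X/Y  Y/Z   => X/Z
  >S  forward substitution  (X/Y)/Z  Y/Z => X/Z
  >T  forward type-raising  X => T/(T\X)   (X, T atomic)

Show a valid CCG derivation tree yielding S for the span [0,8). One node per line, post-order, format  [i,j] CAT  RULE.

[0,8] S   <
  [0,3] N   >
    [0,1] "from" : N/S
    [1,3] S   <
      [1,2] "which" : S\NP
      [2,3] "today" : S\(S\NP)
  [3,8] S\N   <B
    [3,7] (NP/PP)\N   <
      [3,6] PP   <
        [3,5] PP\S   >
          [3,4] "saw" : (PP\S)/PP
          [4,5] "sent" : PP
        [5,6] "bone" : PP\(PP\S)
      [6,7] "song" : ((NP/PP)\N)\PP
    [7,8] "quickly" : S\(NP/PP)

[0,1] N/S  lex  "from"
[1,2] S\NP  lex  "which"
[2,3] S\(S\NP)  lex  "today"
[1,3] S  <  k=2
[0,3] N  >  k=1
[3,4] (PP\S)/PP  lex  "saw"
[4,5] PP  lex  "sent"
[3,5] PP\S  >  k=4
[5,6] PP\(PP\S)  lex  "bone"
[3,6] PP  <  k=5
[6,7] ((NP/PP)\N)\PP  lex  "song"
[3,7] (NP/PP)\N  <  k=6
[7,8] S\(NP/PP)  lex  "quickly"
[3,8] S\N  <B  k=7
[0,8] S  <  k=3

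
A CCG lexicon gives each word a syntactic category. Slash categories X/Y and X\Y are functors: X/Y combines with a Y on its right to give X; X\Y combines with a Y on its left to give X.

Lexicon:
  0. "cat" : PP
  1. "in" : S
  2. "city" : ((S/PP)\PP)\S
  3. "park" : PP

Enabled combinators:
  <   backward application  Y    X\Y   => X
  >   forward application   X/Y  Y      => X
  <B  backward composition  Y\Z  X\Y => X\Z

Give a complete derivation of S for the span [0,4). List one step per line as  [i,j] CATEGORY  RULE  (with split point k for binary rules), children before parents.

[0,4] S   >
  [0,3] S/PP   <
    [0,1] "cat" : PP
    [1,3] (S/PP)\PP   <
      [1,2] "in" : S
      [2,3] "city" : ((S/PP)\PP)\S
  [3,4] "park" : PP

[0,1] PP  lex  "cat"
[1,2] S  lex  "in"
[2,3] ((S/PP)\PP)\S  lex  "city"
[1,3] (S/PP)\PP  <  k=2
[0,3] S/PP  <  k=1
[3,4] PP  lex  "park"
[0,4] S  >  k=3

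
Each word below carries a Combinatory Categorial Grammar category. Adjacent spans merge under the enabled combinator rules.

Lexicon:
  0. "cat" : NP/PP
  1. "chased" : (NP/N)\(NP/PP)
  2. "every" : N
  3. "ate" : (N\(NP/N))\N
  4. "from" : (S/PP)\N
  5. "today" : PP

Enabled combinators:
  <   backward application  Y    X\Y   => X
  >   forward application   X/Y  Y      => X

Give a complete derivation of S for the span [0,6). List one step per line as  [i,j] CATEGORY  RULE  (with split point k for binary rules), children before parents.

[0,6] S   >
  [0,5] S/PP   <
    [0,4] N   <
      [0,2] NP/N   <
        [0,1] "cat" : NP/PP
        [1,2] "chased" : (NP/N)\(NP/PP)
      [2,4] N\(NP/N)   <
        [2,3] "every" : N
        [3,4] "ate" : (N\(NP/N))\N
    [4,5] "from" : (S/PP)\N
  [5,6] "today" : PP

[0,1] NP/PP  lex  "cat"
[1,2] (NP/N)\(NP/PP)  lex  "chased"
[0,2] NP/N  <  k=1
[2,3] N  lex  "every"
[3,4] (N\(NP/N))\N  lex  "ate"
[2,4] N\(NP/N)  <  k=3
[0,4] N  <  k=2
[4,5] (S/PP)\N  lex  "from"
[0,5] S/PP  <  k=4
[5,6] PP  lex  "today"
[0,6] S  >  k=5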